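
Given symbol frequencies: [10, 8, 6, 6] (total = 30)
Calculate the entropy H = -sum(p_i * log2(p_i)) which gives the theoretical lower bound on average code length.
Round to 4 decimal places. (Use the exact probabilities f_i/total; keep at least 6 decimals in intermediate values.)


Per-symbol terms -p_i * log2(p_i) with p_i = f_i/30:
  p = 10/30 = 0.333333: log2(p) = -1.584963, -p*log2(p) = 0.528321
  p = 8/30 = 0.266667: log2(p) = -1.906891, -p*log2(p) = 0.508504
  p = 6/30 = 0.200000: log2(p) = -2.321928, -p*log2(p) = 0.464386
  p = 6/30 = 0.200000: log2(p) = -2.321928, -p*log2(p) = 0.464386
H = 0.528321 + 0.508504 + 0.464386 + 0.464386 = 1.965597

H = 1.9656 bits/symbol


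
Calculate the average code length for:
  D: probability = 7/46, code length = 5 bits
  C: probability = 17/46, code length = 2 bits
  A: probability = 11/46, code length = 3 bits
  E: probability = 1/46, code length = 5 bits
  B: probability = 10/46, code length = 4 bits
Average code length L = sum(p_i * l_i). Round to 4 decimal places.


Weighted contributions p_i * l_i:
  D: (7/46) * 5 = 35/46
  C: (17/46) * 2 = 34/46
  A: (11/46) * 3 = 33/46
  E: (1/46) * 5 = 5/46
  B: (10/46) * 4 = 40/46
Sum = (35 + 34 + 33 + 5 + 40)/46 = 147/46

L = 147/46 = 3.1957 bits/symbol


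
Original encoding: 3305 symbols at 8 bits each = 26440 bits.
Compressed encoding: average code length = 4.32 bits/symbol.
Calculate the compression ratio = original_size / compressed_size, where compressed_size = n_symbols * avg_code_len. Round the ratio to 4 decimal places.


original_size = n_symbols * orig_bits = 3305 * 8 = 26440 bits
compressed_size = n_symbols * avg_code_len = 3305 * 4.32 = 14277.6 bits
ratio = original_size / compressed_size = 26440 / 14277.6 = 1.8519

Compression ratio = 1.8519


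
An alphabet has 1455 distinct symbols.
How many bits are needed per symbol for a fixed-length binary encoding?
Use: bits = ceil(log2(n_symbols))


log2(1455) = 10.5068
Bracket: 2^10 = 1024 < 1455 <= 2^11 = 2048
So ceil(log2(1455)) = 11

bits = ceil(log2(1455)) = ceil(10.5068) = 11 bits


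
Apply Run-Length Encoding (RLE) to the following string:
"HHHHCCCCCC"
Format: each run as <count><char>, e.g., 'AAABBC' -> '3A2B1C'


Scanning runs left to right:
  i=0: run of 'H' x 4 -> '4H'
  i=4: run of 'C' x 6 -> '6C'

RLE = 4H6C


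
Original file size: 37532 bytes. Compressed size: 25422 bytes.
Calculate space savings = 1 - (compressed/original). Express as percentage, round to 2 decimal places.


ratio = compressed/original = 25422/37532 = 0.677342
savings = 1 - ratio = 1 - 0.677342 = 0.322658
as a percentage: 0.322658 * 100 = 32.27%

Space savings = 1 - 25422/37532 = 32.27%


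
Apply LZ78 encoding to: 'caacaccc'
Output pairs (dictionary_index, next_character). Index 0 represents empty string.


LZ78 encoding steps:
Dictionary: {0: ''}
Step 1: w='' (idx 0), next='c' -> output (0, 'c'), add 'c' as idx 1
Step 2: w='' (idx 0), next='a' -> output (0, 'a'), add 'a' as idx 2
Step 3: w='a' (idx 2), next='c' -> output (2, 'c'), add 'ac' as idx 3
Step 4: w='ac' (idx 3), next='c' -> output (3, 'c'), add 'acc' as idx 4
Step 5: w='c' (idx 1), end of input -> output (1, '')


Encoded: [(0, 'c'), (0, 'a'), (2, 'c'), (3, 'c'), (1, '')]


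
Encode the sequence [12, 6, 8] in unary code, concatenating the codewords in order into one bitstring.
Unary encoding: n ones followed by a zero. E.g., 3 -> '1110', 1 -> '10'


Encode each number as n ones followed by a terminating 0:
  12 -> 1111111111110 (13 bits)
  6 -> 1111110 (7 bits)
  8 -> 111111110 (9 bits)
Total length = 13 + 7 + 9 = 29 bits.

Unary([12, 6, 8]) = 11111111111101111110111111110 (29 bits)


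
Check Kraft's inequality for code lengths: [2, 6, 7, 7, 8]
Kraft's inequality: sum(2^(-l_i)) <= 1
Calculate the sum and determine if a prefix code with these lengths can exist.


Sum = 2^(-2) + 2^(-6) + 2^(-7) + 2^(-7) + 2^(-8)
    = 0.25 + 0.015625 + 0.0078125 + 0.0078125 + 0.00390625
    = 73/256 = 0.28515625
Since 0.28515625 <= 1, Kraft's inequality IS satisfied.
A prefix code with these lengths CAN exist.

Kraft sum = 0.28515625. Satisfied.


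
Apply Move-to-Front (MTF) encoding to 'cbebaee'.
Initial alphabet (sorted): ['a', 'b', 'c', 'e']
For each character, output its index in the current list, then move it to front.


MTF encoding:
'c': index 2 in ['a', 'b', 'c', 'e'] -> ['c', 'a', 'b', 'e']
'b': index 2 in ['c', 'a', 'b', 'e'] -> ['b', 'c', 'a', 'e']
'e': index 3 in ['b', 'c', 'a', 'e'] -> ['e', 'b', 'c', 'a']
'b': index 1 in ['e', 'b', 'c', 'a'] -> ['b', 'e', 'c', 'a']
'a': index 3 in ['b', 'e', 'c', 'a'] -> ['a', 'b', 'e', 'c']
'e': index 2 in ['a', 'b', 'e', 'c'] -> ['e', 'a', 'b', 'c']
'e': index 0 in ['e', 'a', 'b', 'c'] -> ['e', 'a', 'b', 'c']


Output: [2, 2, 3, 1, 3, 2, 0]


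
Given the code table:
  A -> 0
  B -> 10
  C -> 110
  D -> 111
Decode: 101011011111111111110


Decoding:
10 -> B
10 -> B
110 -> C
111 -> D
111 -> D
111 -> D
111 -> D
10 -> B


Result: BBCDDDDB


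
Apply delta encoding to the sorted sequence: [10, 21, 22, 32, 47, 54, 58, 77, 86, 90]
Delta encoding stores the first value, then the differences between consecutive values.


First value: 10
Deltas:
  21 - 10 = 11
  22 - 21 = 1
  32 - 22 = 10
  47 - 32 = 15
  54 - 47 = 7
  58 - 54 = 4
  77 - 58 = 19
  86 - 77 = 9
  90 - 86 = 4


Delta encoded: [10, 11, 1, 10, 15, 7, 4, 19, 9, 4]


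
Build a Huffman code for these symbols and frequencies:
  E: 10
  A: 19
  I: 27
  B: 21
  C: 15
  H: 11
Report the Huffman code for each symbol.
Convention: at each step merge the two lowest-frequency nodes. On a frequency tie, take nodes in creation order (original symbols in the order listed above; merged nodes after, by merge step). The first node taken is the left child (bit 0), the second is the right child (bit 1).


Huffman tree construction:
Step 1: Merge E(10) + H(11) = 21
Step 2: Merge C(15) + A(19) = 34
Step 3: Merge B(21) + (E+H)(21) = 42
Step 4: Merge I(27) + (C+A)(34) = 61
Step 5: Merge (B+(E+H))(42) + (I+(C+A))(61) = 103
Read each symbol's code off the tree from the root (left child = 0, right child = 1).

Codes:
  E: 010 (length 3)
  A: 111 (length 3)
  I: 10 (length 2)
  B: 00 (length 2)
  C: 110 (length 3)
  H: 011 (length 3)
Average code length: 261/103 = 2.5340 bits/symbol


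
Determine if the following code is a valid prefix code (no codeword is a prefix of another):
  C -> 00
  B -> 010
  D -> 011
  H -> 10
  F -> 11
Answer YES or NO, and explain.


Checking each pair (does one codeword prefix another?):
  C='00' vs B='010': no prefix
  C='00' vs D='011': no prefix
  C='00' vs H='10': no prefix
  C='00' vs F='11': no prefix
  B='010' vs C='00': no prefix
  B='010' vs D='011': no prefix
  B='010' vs H='10': no prefix
  B='010' vs F='11': no prefix
  D='011' vs C='00': no prefix
  D='011' vs B='010': no prefix
  D='011' vs H='10': no prefix
  D='011' vs F='11': no prefix
  H='10' vs C='00': no prefix
  H='10' vs B='010': no prefix
  H='10' vs D='011': no prefix
  H='10' vs F='11': no prefix
  F='11' vs C='00': no prefix
  F='11' vs B='010': no prefix
  F='11' vs D='011': no prefix
  F='11' vs H='10': no prefix
No violation found over all pairs.

YES -- this is a valid prefix code. No codeword is a prefix of any other codeword.


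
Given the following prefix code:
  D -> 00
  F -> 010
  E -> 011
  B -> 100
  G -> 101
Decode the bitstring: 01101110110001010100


Decoding step by step:
Bits 011 -> E
Bits 011 -> E
Bits 101 -> G
Bits 100 -> B
Bits 010 -> F
Bits 101 -> G
Bits 00 -> D


Decoded message: EEGBFGD


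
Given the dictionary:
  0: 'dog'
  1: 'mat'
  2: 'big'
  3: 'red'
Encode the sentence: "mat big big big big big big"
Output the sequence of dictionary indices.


Look up each word in the dictionary:
  'mat' -> 1
  'big' -> 2
  'big' -> 2
  'big' -> 2
  'big' -> 2
  'big' -> 2
  'big' -> 2

Encoded: [1, 2, 2, 2, 2, 2, 2]


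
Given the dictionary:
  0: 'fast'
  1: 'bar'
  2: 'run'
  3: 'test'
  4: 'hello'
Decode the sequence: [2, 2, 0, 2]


Look up each index in the dictionary:
  2 -> 'run'
  2 -> 'run'
  0 -> 'fast'
  2 -> 'run'

Decoded: "run run fast run"


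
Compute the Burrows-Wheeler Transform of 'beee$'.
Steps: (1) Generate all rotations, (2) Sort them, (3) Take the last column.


Rotations (sorted):
  0: $beee -> last char: e
  1: beee$ -> last char: $
  2: e$bee -> last char: e
  3: ee$be -> last char: e
  4: eee$b -> last char: b


BWT = e$eeb


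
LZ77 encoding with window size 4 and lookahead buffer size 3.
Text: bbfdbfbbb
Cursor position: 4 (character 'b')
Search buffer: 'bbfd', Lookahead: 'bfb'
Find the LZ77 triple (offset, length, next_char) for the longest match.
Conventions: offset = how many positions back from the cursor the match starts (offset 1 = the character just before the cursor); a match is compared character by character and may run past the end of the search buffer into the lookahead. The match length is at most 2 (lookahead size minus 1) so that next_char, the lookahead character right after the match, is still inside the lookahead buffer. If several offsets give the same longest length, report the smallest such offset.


Try each offset into the search buffer:
  offset=1 (pos 3, char 'd'): match length 0
  offset=2 (pos 2, char 'f'): match length 0
  offset=3 (pos 1, char 'b'): match length 2
  offset=4 (pos 0, char 'b'): match length 1
Longest match has length 2 at offset 3.
next_char = character at position 4 + 2 = 6 -> 'b'

Best match: offset=3, length=2 (matching 'bf' starting at position 1)
LZ77 triple: (3, 2, 'b')


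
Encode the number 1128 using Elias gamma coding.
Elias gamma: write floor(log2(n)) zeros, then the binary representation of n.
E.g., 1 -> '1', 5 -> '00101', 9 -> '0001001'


num_bits = floor(log2(1128)) + 1 = 11
leading_zeros = num_bits - 1 = 10
binary(1128) = 10001101000

Elias gamma(1128) = '0000000000' + '10001101000' = 000000000010001101000 (21 bits)


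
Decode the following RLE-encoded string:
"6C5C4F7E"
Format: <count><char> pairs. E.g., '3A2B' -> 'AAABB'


Expanding each <count><char> pair:
  6C -> 'CCCCCC'
  5C -> 'CCCCC'
  4F -> 'FFFF'
  7E -> 'EEEEEEE'

Decoded = CCCCCCCCCCCFFFFEEEEEEE


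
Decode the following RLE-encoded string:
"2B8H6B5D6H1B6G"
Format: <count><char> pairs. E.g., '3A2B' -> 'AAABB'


Expanding each <count><char> pair:
  2B -> 'BB'
  8H -> 'HHHHHHHH'
  6B -> 'BBBBBB'
  5D -> 'DDDDD'
  6H -> 'HHHHHH'
  1B -> 'B'
  6G -> 'GGGGGG'

Decoded = BBHHHHHHHHBBBBBBDDDDDHHHHHHBGGGGGG


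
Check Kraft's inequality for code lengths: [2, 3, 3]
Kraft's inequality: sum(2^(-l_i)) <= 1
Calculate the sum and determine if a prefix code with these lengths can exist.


Sum = 2^(-2) + 2^(-3) + 2^(-3)
    = 0.25 + 0.125 + 0.125
    = 4/8 = 0.5
Since 0.5 <= 1, Kraft's inequality IS satisfied.
A prefix code with these lengths CAN exist.

Kraft sum = 0.5. Satisfied.


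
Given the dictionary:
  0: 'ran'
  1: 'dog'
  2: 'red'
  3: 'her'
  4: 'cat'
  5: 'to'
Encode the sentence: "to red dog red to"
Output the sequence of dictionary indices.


Look up each word in the dictionary:
  'to' -> 5
  'red' -> 2
  'dog' -> 1
  'red' -> 2
  'to' -> 5

Encoded: [5, 2, 1, 2, 5]


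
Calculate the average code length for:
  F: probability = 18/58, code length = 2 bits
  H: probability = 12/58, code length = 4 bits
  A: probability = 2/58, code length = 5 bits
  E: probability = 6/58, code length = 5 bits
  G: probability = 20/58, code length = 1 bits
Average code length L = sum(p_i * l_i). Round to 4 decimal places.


Weighted contributions p_i * l_i:
  F: (18/58) * 2 = 36/58
  H: (12/58) * 4 = 48/58
  A: (2/58) * 5 = 10/58
  E: (6/58) * 5 = 30/58
  G: (20/58) * 1 = 20/58
Sum = (36 + 48 + 10 + 30 + 20)/58 = 144/58

L = 144/58 = 2.4828 bits/symbol


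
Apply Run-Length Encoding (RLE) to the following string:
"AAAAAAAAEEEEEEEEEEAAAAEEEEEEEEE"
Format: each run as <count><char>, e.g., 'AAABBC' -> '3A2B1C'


Scanning runs left to right:
  i=0: run of 'A' x 8 -> '8A'
  i=8: run of 'E' x 10 -> '10E'
  i=18: run of 'A' x 4 -> '4A'
  i=22: run of 'E' x 9 -> '9E'

RLE = 8A10E4A9E


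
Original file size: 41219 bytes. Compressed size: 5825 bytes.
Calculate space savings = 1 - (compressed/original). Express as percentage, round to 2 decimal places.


ratio = compressed/original = 5825/41219 = 0.141318
savings = 1 - ratio = 1 - 0.141318 = 0.858682
as a percentage: 0.858682 * 100 = 85.87%

Space savings = 1 - 5825/41219 = 85.87%


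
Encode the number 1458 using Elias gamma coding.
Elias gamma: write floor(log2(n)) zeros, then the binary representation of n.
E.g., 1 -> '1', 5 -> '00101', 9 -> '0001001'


num_bits = floor(log2(1458)) + 1 = 11
leading_zeros = num_bits - 1 = 10
binary(1458) = 10110110010

Elias gamma(1458) = '0000000000' + '10110110010' = 000000000010110110010 (21 bits)


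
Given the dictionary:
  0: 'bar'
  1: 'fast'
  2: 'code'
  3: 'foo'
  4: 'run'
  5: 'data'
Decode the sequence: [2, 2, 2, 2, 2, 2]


Look up each index in the dictionary:
  2 -> 'code'
  2 -> 'code'
  2 -> 'code'
  2 -> 'code'
  2 -> 'code'
  2 -> 'code'

Decoded: "code code code code code code"


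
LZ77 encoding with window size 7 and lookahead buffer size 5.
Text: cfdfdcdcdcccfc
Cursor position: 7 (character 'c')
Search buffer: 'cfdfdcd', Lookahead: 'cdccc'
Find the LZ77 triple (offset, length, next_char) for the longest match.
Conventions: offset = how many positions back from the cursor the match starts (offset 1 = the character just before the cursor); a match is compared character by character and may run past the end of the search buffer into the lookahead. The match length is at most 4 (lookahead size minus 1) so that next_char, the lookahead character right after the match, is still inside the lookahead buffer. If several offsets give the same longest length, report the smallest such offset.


Try each offset into the search buffer:
  offset=1 (pos 6, char 'd'): match length 0
  offset=2 (pos 5, char 'c'): match length 3
  offset=3 (pos 4, char 'd'): match length 0
  offset=4 (pos 3, char 'f'): match length 0
  offset=5 (pos 2, char 'd'): match length 0
  offset=6 (pos 1, char 'f'): match length 0
  offset=7 (pos 0, char 'c'): match length 1
Longest match has length 3 at offset 2.
next_char = character at position 7 + 3 = 10 -> 'c'

Best match: offset=2, length=3 (matching 'cdc' starting at position 5)
LZ77 triple: (2, 3, 'c')


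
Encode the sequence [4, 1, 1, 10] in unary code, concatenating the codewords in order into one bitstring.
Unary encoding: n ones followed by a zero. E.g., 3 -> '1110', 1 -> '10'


Encode each number as n ones followed by a terminating 0:
  4 -> 11110 (5 bits)
  1 -> 10 (2 bits)
  1 -> 10 (2 bits)
  10 -> 11111111110 (11 bits)
Total length = 5 + 2 + 2 + 11 = 20 bits.

Unary([4, 1, 1, 10]) = 11110101011111111110 (20 bits)


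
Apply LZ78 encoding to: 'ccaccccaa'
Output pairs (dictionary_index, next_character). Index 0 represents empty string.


LZ78 encoding steps:
Dictionary: {0: ''}
Step 1: w='' (idx 0), next='c' -> output (0, 'c'), add 'c' as idx 1
Step 2: w='c' (idx 1), next='a' -> output (1, 'a'), add 'ca' as idx 2
Step 3: w='c' (idx 1), next='c' -> output (1, 'c'), add 'cc' as idx 3
Step 4: w='cc' (idx 3), next='a' -> output (3, 'a'), add 'cca' as idx 4
Step 5: w='' (idx 0), next='a' -> output (0, 'a'), add 'a' as idx 5


Encoded: [(0, 'c'), (1, 'a'), (1, 'c'), (3, 'a'), (0, 'a')]


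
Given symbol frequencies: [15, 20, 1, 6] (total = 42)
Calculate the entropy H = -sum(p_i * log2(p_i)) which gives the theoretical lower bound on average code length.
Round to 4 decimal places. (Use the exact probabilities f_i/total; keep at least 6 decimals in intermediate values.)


Per-symbol terms -p_i * log2(p_i) with p_i = f_i/42:
  p = 15/42 = 0.357143: log2(p) = -1.485427, -p*log2(p) = 0.530510
  p = 20/42 = 0.476190: log2(p) = -1.070389, -p*log2(p) = 0.509709
  p = 1/42 = 0.023810: log2(p) = -5.392317, -p*log2(p) = 0.128389
  p = 6/42 = 0.142857: log2(p) = -2.807355, -p*log2(p) = 0.401051
H = 0.530510 + 0.509709 + 0.128389 + 0.401051 = 1.569659

H = 1.5697 bits/symbol


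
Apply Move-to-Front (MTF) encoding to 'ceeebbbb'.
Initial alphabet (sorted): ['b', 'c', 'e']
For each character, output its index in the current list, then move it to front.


MTF encoding:
'c': index 1 in ['b', 'c', 'e'] -> ['c', 'b', 'e']
'e': index 2 in ['c', 'b', 'e'] -> ['e', 'c', 'b']
'e': index 0 in ['e', 'c', 'b'] -> ['e', 'c', 'b']
'e': index 0 in ['e', 'c', 'b'] -> ['e', 'c', 'b']
'b': index 2 in ['e', 'c', 'b'] -> ['b', 'e', 'c']
'b': index 0 in ['b', 'e', 'c'] -> ['b', 'e', 'c']
'b': index 0 in ['b', 'e', 'c'] -> ['b', 'e', 'c']
'b': index 0 in ['b', 'e', 'c'] -> ['b', 'e', 'c']


Output: [1, 2, 0, 0, 2, 0, 0, 0]


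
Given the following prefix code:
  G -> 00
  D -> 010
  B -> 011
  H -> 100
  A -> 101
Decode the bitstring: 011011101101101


Decoding step by step:
Bits 011 -> B
Bits 011 -> B
Bits 101 -> A
Bits 101 -> A
Bits 101 -> A


Decoded message: BBAAA


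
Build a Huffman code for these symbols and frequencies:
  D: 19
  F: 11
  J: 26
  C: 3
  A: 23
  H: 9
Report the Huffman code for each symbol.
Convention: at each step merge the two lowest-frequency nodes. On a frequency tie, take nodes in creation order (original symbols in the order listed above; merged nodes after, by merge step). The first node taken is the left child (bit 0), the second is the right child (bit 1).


Huffman tree construction:
Step 1: Merge C(3) + H(9) = 12
Step 2: Merge F(11) + (C+H)(12) = 23
Step 3: Merge D(19) + A(23) = 42
Step 4: Merge (F+(C+H))(23) + J(26) = 49
Step 5: Merge (D+A)(42) + ((F+(C+H))+J)(49) = 91
Read each symbol's code off the tree from the root (left child = 0, right child = 1).

Codes:
  D: 00 (length 2)
  F: 100 (length 3)
  J: 11 (length 2)
  C: 1010 (length 4)
  A: 01 (length 2)
  H: 1011 (length 4)
Average code length: 217/91 = 2.3846 bits/symbol


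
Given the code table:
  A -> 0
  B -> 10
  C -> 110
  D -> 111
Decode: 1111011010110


Decoding:
111 -> D
10 -> B
110 -> C
10 -> B
110 -> C


Result: DBCBC


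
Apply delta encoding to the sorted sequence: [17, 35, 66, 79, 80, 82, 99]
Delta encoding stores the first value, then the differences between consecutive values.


First value: 17
Deltas:
  35 - 17 = 18
  66 - 35 = 31
  79 - 66 = 13
  80 - 79 = 1
  82 - 80 = 2
  99 - 82 = 17


Delta encoded: [17, 18, 31, 13, 1, 2, 17]


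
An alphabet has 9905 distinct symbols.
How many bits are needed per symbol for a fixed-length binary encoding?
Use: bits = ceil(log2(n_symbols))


log2(9905) = 13.2739
Bracket: 2^13 = 8192 < 9905 <= 2^14 = 16384
So ceil(log2(9905)) = 14

bits = ceil(log2(9905)) = ceil(13.2739) = 14 bits


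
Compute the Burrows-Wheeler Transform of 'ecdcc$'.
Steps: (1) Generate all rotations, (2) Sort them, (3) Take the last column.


Rotations (sorted):
  0: $ecdcc -> last char: c
  1: c$ecdc -> last char: c
  2: cc$ecd -> last char: d
  3: cdcc$e -> last char: e
  4: dcc$ec -> last char: c
  5: ecdcc$ -> last char: $


BWT = ccdec$


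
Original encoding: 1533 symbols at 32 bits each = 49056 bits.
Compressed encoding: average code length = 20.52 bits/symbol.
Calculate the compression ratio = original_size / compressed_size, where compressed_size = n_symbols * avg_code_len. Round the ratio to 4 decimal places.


original_size = n_symbols * orig_bits = 1533 * 32 = 49056 bits
compressed_size = n_symbols * avg_code_len = 1533 * 20.52 = 31457.16 bits
ratio = original_size / compressed_size = 49056 / 31457.16 = 1.5595

Compression ratio = 1.5595


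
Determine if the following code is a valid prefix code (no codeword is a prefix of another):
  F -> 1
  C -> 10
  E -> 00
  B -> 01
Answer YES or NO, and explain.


Checking each pair (does one codeword prefix another?):
  F='1' vs C='10': prefix -- VIOLATION

NO -- this is NOT a valid prefix code. F (1) is a prefix of C (10).


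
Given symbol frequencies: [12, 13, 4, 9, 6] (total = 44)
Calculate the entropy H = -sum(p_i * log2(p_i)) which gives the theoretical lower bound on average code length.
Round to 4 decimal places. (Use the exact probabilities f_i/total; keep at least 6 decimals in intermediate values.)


Per-symbol terms -p_i * log2(p_i) with p_i = f_i/44:
  p = 12/44 = 0.272727: log2(p) = -1.874469, -p*log2(p) = 0.511219
  p = 13/44 = 0.295455: log2(p) = -1.758992, -p*log2(p) = 0.519702
  p = 4/44 = 0.090909: log2(p) = -3.459432, -p*log2(p) = 0.314494
  p = 9/44 = 0.204545: log2(p) = -2.289507, -p*log2(p) = 0.468308
  p = 6/44 = 0.136364: log2(p) = -2.874469, -p*log2(p) = 0.391973
H = 0.511219 + 0.519702 + 0.314494 + 0.468308 + 0.391973 = 2.205696

H = 2.2057 bits/symbol


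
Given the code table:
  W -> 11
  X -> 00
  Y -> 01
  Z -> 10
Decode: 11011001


Decoding:
11 -> W
01 -> Y
10 -> Z
01 -> Y


Result: WYZY


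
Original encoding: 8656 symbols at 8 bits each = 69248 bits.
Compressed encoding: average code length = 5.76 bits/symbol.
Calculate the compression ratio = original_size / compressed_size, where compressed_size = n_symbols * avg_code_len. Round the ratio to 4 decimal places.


original_size = n_symbols * orig_bits = 8656 * 8 = 69248 bits
compressed_size = n_symbols * avg_code_len = 8656 * 5.76 = 49858.56 bits
ratio = original_size / compressed_size = 69248 / 49858.56 = 1.3889

Compression ratio = 1.3889


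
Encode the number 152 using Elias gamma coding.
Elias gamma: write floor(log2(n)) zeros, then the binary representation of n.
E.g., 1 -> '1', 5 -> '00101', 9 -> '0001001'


num_bits = floor(log2(152)) + 1 = 8
leading_zeros = num_bits - 1 = 7
binary(152) = 10011000

Elias gamma(152) = '0000000' + '10011000' = 000000010011000 (15 bits)


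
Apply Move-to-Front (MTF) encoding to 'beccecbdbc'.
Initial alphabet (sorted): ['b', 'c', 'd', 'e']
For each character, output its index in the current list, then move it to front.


MTF encoding:
'b': index 0 in ['b', 'c', 'd', 'e'] -> ['b', 'c', 'd', 'e']
'e': index 3 in ['b', 'c', 'd', 'e'] -> ['e', 'b', 'c', 'd']
'c': index 2 in ['e', 'b', 'c', 'd'] -> ['c', 'e', 'b', 'd']
'c': index 0 in ['c', 'e', 'b', 'd'] -> ['c', 'e', 'b', 'd']
'e': index 1 in ['c', 'e', 'b', 'd'] -> ['e', 'c', 'b', 'd']
'c': index 1 in ['e', 'c', 'b', 'd'] -> ['c', 'e', 'b', 'd']
'b': index 2 in ['c', 'e', 'b', 'd'] -> ['b', 'c', 'e', 'd']
'd': index 3 in ['b', 'c', 'e', 'd'] -> ['d', 'b', 'c', 'e']
'b': index 1 in ['d', 'b', 'c', 'e'] -> ['b', 'd', 'c', 'e']
'c': index 2 in ['b', 'd', 'c', 'e'] -> ['c', 'b', 'd', 'e']


Output: [0, 3, 2, 0, 1, 1, 2, 3, 1, 2]


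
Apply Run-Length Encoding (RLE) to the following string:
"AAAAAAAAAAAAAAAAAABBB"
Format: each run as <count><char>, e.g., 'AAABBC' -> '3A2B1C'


Scanning runs left to right:
  i=0: run of 'A' x 18 -> '18A'
  i=18: run of 'B' x 3 -> '3B'

RLE = 18A3B


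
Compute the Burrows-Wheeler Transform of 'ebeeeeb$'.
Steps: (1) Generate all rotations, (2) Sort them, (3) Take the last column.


Rotations (sorted):
  0: $ebeeeeb -> last char: b
  1: b$ebeeee -> last char: e
  2: beeeeb$e -> last char: e
  3: eb$ebeee -> last char: e
  4: ebeeeeb$ -> last char: $
  5: eeb$ebee -> last char: e
  6: eeeb$ebe -> last char: e
  7: eeeeb$eb -> last char: b


BWT = beee$eeb


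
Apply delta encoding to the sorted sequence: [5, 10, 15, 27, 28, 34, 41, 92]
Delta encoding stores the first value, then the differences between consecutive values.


First value: 5
Deltas:
  10 - 5 = 5
  15 - 10 = 5
  27 - 15 = 12
  28 - 27 = 1
  34 - 28 = 6
  41 - 34 = 7
  92 - 41 = 51


Delta encoded: [5, 5, 5, 12, 1, 6, 7, 51]


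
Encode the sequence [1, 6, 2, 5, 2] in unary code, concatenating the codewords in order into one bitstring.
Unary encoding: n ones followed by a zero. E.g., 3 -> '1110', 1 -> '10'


Encode each number as n ones followed by a terminating 0:
  1 -> 10 (2 bits)
  6 -> 1111110 (7 bits)
  2 -> 110 (3 bits)
  5 -> 111110 (6 bits)
  2 -> 110 (3 bits)
Total length = 2 + 7 + 3 + 6 + 3 = 21 bits.

Unary([1, 6, 2, 5, 2]) = 101111110110111110110 (21 bits)


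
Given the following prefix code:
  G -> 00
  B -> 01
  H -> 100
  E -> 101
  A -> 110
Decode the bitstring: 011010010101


Decoding step by step:
Bits 01 -> B
Bits 101 -> E
Bits 00 -> G
Bits 101 -> E
Bits 01 -> B


Decoded message: BEGEB


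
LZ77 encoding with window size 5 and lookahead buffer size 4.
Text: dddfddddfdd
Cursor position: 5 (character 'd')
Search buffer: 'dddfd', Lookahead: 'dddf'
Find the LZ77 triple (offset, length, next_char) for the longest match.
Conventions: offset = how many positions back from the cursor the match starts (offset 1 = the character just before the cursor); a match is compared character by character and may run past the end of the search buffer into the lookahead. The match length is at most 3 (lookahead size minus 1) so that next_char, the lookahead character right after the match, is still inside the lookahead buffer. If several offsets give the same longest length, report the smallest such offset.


Try each offset into the search buffer:
  offset=1 (pos 4, char 'd'): match length 3
  offset=2 (pos 3, char 'f'): match length 0
  offset=3 (pos 2, char 'd'): match length 1
  offset=4 (pos 1, char 'd'): match length 2
  offset=5 (pos 0, char 'd'): match length 3
Longest match has length 3, found at offsets 1, 5; take the smallest, offset 1.
next_char = character at position 5 + 3 = 8 -> 'f'

Best match: offset=1, length=3 (matching 'ddd' starting at position 4)
LZ77 triple: (1, 3, 'f')


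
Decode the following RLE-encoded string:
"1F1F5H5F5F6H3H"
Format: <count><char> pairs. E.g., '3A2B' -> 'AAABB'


Expanding each <count><char> pair:
  1F -> 'F'
  1F -> 'F'
  5H -> 'HHHHH'
  5F -> 'FFFFF'
  5F -> 'FFFFF'
  6H -> 'HHHHHH'
  3H -> 'HHH'

Decoded = FFHHHHHFFFFFFFFFFHHHHHHHHH


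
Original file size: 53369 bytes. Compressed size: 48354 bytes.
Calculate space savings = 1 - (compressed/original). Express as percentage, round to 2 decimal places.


ratio = compressed/original = 48354/53369 = 0.906032
savings = 1 - ratio = 1 - 0.906032 = 0.093968
as a percentage: 0.093968 * 100 = 9.4%

Space savings = 1 - 48354/53369 = 9.4%


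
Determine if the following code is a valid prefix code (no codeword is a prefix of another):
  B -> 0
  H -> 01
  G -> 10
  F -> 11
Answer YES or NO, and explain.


Checking each pair (does one codeword prefix another?):
  B='0' vs H='01': prefix -- VIOLATION

NO -- this is NOT a valid prefix code. B (0) is a prefix of H (01).


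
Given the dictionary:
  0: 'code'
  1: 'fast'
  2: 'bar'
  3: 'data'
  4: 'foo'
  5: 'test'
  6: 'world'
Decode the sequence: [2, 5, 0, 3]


Look up each index in the dictionary:
  2 -> 'bar'
  5 -> 'test'
  0 -> 'code'
  3 -> 'data'

Decoded: "bar test code data"


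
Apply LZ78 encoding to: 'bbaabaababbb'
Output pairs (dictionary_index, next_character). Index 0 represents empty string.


LZ78 encoding steps:
Dictionary: {0: ''}
Step 1: w='' (idx 0), next='b' -> output (0, 'b'), add 'b' as idx 1
Step 2: w='b' (idx 1), next='a' -> output (1, 'a'), add 'ba' as idx 2
Step 3: w='' (idx 0), next='a' -> output (0, 'a'), add 'a' as idx 3
Step 4: w='ba' (idx 2), next='a' -> output (2, 'a'), add 'baa' as idx 4
Step 5: w='ba' (idx 2), next='b' -> output (2, 'b'), add 'bab' as idx 5
Step 6: w='b' (idx 1), next='b' -> output (1, 'b'), add 'bb' as idx 6


Encoded: [(0, 'b'), (1, 'a'), (0, 'a'), (2, 'a'), (2, 'b'), (1, 'b')]


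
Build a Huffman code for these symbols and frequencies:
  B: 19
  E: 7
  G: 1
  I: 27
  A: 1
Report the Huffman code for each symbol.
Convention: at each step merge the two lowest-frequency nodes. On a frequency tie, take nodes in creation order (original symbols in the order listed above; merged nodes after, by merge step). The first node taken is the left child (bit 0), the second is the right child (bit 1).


Huffman tree construction:
Step 1: Merge G(1) + A(1) = 2
Step 2: Merge (G+A)(2) + E(7) = 9
Step 3: Merge ((G+A)+E)(9) + B(19) = 28
Step 4: Merge I(27) + (((G+A)+E)+B)(28) = 55
Read each symbol's code off the tree from the root (left child = 0, right child = 1).

Codes:
  B: 11 (length 2)
  E: 101 (length 3)
  G: 1000 (length 4)
  I: 0 (length 1)
  A: 1001 (length 4)
Average code length: 94/55 = 1.7091 bits/symbol


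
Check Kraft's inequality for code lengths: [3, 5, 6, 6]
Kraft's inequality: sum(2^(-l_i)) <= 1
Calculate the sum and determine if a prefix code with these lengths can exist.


Sum = 2^(-3) + 2^(-5) + 2^(-6) + 2^(-6)
    = 0.125 + 0.03125 + 0.015625 + 0.015625
    = 12/64 = 0.1875
Since 0.1875 <= 1, Kraft's inequality IS satisfied.
A prefix code with these lengths CAN exist.

Kraft sum = 0.1875. Satisfied.


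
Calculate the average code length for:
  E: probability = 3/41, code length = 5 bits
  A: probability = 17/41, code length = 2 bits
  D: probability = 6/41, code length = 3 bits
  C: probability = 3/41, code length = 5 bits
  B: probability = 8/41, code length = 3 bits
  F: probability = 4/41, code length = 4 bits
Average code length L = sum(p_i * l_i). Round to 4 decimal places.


Weighted contributions p_i * l_i:
  E: (3/41) * 5 = 15/41
  A: (17/41) * 2 = 34/41
  D: (6/41) * 3 = 18/41
  C: (3/41) * 5 = 15/41
  B: (8/41) * 3 = 24/41
  F: (4/41) * 4 = 16/41
Sum = (15 + 34 + 18 + 15 + 24 + 16)/41 = 122/41

L = 122/41 = 2.9756 bits/symbol


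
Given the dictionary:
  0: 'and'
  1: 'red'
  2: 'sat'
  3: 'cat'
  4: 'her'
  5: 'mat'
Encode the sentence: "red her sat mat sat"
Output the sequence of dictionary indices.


Look up each word in the dictionary:
  'red' -> 1
  'her' -> 4
  'sat' -> 2
  'mat' -> 5
  'sat' -> 2

Encoded: [1, 4, 2, 5, 2]


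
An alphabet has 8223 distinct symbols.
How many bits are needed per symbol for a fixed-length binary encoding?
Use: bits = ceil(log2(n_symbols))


log2(8223) = 13.0054
Bracket: 2^13 = 8192 < 8223 <= 2^14 = 16384
So ceil(log2(8223)) = 14

bits = ceil(log2(8223)) = ceil(13.0054) = 14 bits


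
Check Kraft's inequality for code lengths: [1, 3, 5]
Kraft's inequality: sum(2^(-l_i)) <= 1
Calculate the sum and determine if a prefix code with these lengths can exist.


Sum = 2^(-1) + 2^(-3) + 2^(-5)
    = 0.5 + 0.125 + 0.03125
    = 21/32 = 0.65625
Since 0.65625 <= 1, Kraft's inequality IS satisfied.
A prefix code with these lengths CAN exist.

Kraft sum = 0.65625. Satisfied.


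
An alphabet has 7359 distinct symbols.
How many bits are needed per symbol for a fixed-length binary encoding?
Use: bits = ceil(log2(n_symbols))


log2(7359) = 12.8453
Bracket: 2^12 = 4096 < 7359 <= 2^13 = 8192
So ceil(log2(7359)) = 13

bits = ceil(log2(7359)) = ceil(12.8453) = 13 bits


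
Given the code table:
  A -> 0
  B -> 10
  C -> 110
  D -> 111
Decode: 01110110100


Decoding:
0 -> A
111 -> D
0 -> A
110 -> C
10 -> B
0 -> A


Result: ADACBA


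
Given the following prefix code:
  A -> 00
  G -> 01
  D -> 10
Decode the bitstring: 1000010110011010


Decoding step by step:
Bits 10 -> D
Bits 00 -> A
Bits 01 -> G
Bits 01 -> G
Bits 10 -> D
Bits 01 -> G
Bits 10 -> D
Bits 10 -> D


Decoded message: DAGGDGDD


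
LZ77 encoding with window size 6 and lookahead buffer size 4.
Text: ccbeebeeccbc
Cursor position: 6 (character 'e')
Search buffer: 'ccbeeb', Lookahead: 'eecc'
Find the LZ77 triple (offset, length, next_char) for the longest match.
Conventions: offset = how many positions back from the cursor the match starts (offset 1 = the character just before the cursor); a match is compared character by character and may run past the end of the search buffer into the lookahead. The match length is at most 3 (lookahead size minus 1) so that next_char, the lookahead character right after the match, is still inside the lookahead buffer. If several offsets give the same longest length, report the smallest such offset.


Try each offset into the search buffer:
  offset=1 (pos 5, char 'b'): match length 0
  offset=2 (pos 4, char 'e'): match length 1
  offset=3 (pos 3, char 'e'): match length 2
  offset=4 (pos 2, char 'b'): match length 0
  offset=5 (pos 1, char 'c'): match length 0
  offset=6 (pos 0, char 'c'): match length 0
Longest match has length 2 at offset 3.
next_char = character at position 6 + 2 = 8 -> 'c'

Best match: offset=3, length=2 (matching 'ee' starting at position 3)
LZ77 triple: (3, 2, 'c')


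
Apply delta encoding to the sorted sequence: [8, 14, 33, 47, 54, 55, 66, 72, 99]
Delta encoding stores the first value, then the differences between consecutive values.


First value: 8
Deltas:
  14 - 8 = 6
  33 - 14 = 19
  47 - 33 = 14
  54 - 47 = 7
  55 - 54 = 1
  66 - 55 = 11
  72 - 66 = 6
  99 - 72 = 27


Delta encoded: [8, 6, 19, 14, 7, 1, 11, 6, 27]


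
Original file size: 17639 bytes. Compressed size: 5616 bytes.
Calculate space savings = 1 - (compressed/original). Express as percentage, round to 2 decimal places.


ratio = compressed/original = 5616/17639 = 0.318385
savings = 1 - ratio = 1 - 0.318385 = 0.681615
as a percentage: 0.681615 * 100 = 68.16%

Space savings = 1 - 5616/17639 = 68.16%


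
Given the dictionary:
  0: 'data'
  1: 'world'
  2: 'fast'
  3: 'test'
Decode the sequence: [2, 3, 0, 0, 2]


Look up each index in the dictionary:
  2 -> 'fast'
  3 -> 'test'
  0 -> 'data'
  0 -> 'data'
  2 -> 'fast'

Decoded: "fast test data data fast"


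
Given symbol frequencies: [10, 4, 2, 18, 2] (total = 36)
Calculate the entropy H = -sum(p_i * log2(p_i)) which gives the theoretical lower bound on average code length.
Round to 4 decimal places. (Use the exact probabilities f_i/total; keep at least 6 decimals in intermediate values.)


Per-symbol terms -p_i * log2(p_i) with p_i = f_i/36:
  p = 10/36 = 0.277778: log2(p) = -1.847997, -p*log2(p) = 0.513332
  p = 4/36 = 0.111111: log2(p) = -3.169925, -p*log2(p) = 0.352214
  p = 2/36 = 0.055556: log2(p) = -4.169925, -p*log2(p) = 0.231663
  p = 18/36 = 0.500000: log2(p) = -1.000000, -p*log2(p) = 0.500000
  p = 2/36 = 0.055556: log2(p) = -4.169925, -p*log2(p) = 0.231663
H = 0.513332 + 0.352214 + 0.231663 + 0.500000 + 0.231663 = 1.828872

H = 1.8289 bits/symbol


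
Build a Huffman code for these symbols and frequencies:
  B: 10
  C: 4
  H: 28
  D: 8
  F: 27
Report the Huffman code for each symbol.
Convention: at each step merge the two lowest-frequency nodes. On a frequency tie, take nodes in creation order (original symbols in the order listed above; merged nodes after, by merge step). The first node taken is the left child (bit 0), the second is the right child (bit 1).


Huffman tree construction:
Step 1: Merge C(4) + D(8) = 12
Step 2: Merge B(10) + (C+D)(12) = 22
Step 3: Merge (B+(C+D))(22) + F(27) = 49
Step 4: Merge H(28) + ((B+(C+D))+F)(49) = 77
Read each symbol's code off the tree from the root (left child = 0, right child = 1).

Codes:
  B: 100 (length 3)
  C: 1010 (length 4)
  H: 0 (length 1)
  D: 1011 (length 4)
  F: 11 (length 2)
Average code length: 160/77 = 2.0779 bits/symbol


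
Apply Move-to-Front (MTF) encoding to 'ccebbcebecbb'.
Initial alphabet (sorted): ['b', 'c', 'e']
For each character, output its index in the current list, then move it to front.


MTF encoding:
'c': index 1 in ['b', 'c', 'e'] -> ['c', 'b', 'e']
'c': index 0 in ['c', 'b', 'e'] -> ['c', 'b', 'e']
'e': index 2 in ['c', 'b', 'e'] -> ['e', 'c', 'b']
'b': index 2 in ['e', 'c', 'b'] -> ['b', 'e', 'c']
'b': index 0 in ['b', 'e', 'c'] -> ['b', 'e', 'c']
'c': index 2 in ['b', 'e', 'c'] -> ['c', 'b', 'e']
'e': index 2 in ['c', 'b', 'e'] -> ['e', 'c', 'b']
'b': index 2 in ['e', 'c', 'b'] -> ['b', 'e', 'c']
'e': index 1 in ['b', 'e', 'c'] -> ['e', 'b', 'c']
'c': index 2 in ['e', 'b', 'c'] -> ['c', 'e', 'b']
'b': index 2 in ['c', 'e', 'b'] -> ['b', 'c', 'e']
'b': index 0 in ['b', 'c', 'e'] -> ['b', 'c', 'e']


Output: [1, 0, 2, 2, 0, 2, 2, 2, 1, 2, 2, 0]


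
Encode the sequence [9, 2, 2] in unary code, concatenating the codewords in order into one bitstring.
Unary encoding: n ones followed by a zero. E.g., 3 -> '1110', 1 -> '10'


Encode each number as n ones followed by a terminating 0:
  9 -> 1111111110 (10 bits)
  2 -> 110 (3 bits)
  2 -> 110 (3 bits)
Total length = 10 + 3 + 3 = 16 bits.

Unary([9, 2, 2]) = 1111111110110110 (16 bits)


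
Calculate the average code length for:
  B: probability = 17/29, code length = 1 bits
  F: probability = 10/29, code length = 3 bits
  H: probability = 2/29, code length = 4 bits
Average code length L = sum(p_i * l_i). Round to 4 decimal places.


Weighted contributions p_i * l_i:
  B: (17/29) * 1 = 17/29
  F: (10/29) * 3 = 30/29
  H: (2/29) * 4 = 8/29
Sum = (17 + 30 + 8)/29 = 55/29

L = 55/29 = 1.8966 bits/symbol


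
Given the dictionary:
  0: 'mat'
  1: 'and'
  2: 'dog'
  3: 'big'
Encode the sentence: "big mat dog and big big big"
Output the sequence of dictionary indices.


Look up each word in the dictionary:
  'big' -> 3
  'mat' -> 0
  'dog' -> 2
  'and' -> 1
  'big' -> 3
  'big' -> 3
  'big' -> 3

Encoded: [3, 0, 2, 1, 3, 3, 3]


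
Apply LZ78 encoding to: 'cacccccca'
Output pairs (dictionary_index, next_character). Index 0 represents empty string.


LZ78 encoding steps:
Dictionary: {0: ''}
Step 1: w='' (idx 0), next='c' -> output (0, 'c'), add 'c' as idx 1
Step 2: w='' (idx 0), next='a' -> output (0, 'a'), add 'a' as idx 2
Step 3: w='c' (idx 1), next='c' -> output (1, 'c'), add 'cc' as idx 3
Step 4: w='cc' (idx 3), next='c' -> output (3, 'c'), add 'ccc' as idx 4
Step 5: w='c' (idx 1), next='a' -> output (1, 'a'), add 'ca' as idx 5


Encoded: [(0, 'c'), (0, 'a'), (1, 'c'), (3, 'c'), (1, 'a')]


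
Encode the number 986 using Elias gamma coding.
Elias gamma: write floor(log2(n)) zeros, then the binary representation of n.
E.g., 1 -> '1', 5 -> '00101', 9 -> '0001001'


num_bits = floor(log2(986)) + 1 = 10
leading_zeros = num_bits - 1 = 9
binary(986) = 1111011010

Elias gamma(986) = '000000000' + '1111011010' = 0000000001111011010 (19 bits)


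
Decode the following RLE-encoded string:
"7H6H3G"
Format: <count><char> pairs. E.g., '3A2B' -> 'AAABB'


Expanding each <count><char> pair:
  7H -> 'HHHHHHH'
  6H -> 'HHHHHH'
  3G -> 'GGG'

Decoded = HHHHHHHHHHHHHGGG


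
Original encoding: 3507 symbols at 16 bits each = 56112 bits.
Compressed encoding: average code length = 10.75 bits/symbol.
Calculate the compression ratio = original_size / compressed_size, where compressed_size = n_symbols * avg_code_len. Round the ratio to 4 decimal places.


original_size = n_symbols * orig_bits = 3507 * 16 = 56112 bits
compressed_size = n_symbols * avg_code_len = 3507 * 10.75 = 37700.25 bits
ratio = original_size / compressed_size = 56112 / 37700.25 = 1.4884

Compression ratio = 1.4884


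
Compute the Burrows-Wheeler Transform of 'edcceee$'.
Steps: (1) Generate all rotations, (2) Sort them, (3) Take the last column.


Rotations (sorted):
  0: $edcceee -> last char: e
  1: cceee$ed -> last char: d
  2: ceee$edc -> last char: c
  3: dcceee$e -> last char: e
  4: e$edccee -> last char: e
  5: edcceee$ -> last char: $
  6: ee$edcce -> last char: e
  7: eee$edcc -> last char: c


BWT = edcee$ec


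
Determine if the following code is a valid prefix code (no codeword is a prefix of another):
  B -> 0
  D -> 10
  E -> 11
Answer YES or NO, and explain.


Checking each pair (does one codeword prefix another?):
  B='0' vs D='10': no prefix
  B='0' vs E='11': no prefix
  D='10' vs B='0': no prefix
  D='10' vs E='11': no prefix
  E='11' vs B='0': no prefix
  E='11' vs D='10': no prefix
No violation found over all pairs.

YES -- this is a valid prefix code. No codeword is a prefix of any other codeword.


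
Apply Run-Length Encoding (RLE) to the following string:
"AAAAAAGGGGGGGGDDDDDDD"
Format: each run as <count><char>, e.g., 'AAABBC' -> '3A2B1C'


Scanning runs left to right:
  i=0: run of 'A' x 6 -> '6A'
  i=6: run of 'G' x 8 -> '8G'
  i=14: run of 'D' x 7 -> '7D'

RLE = 6A8G7D


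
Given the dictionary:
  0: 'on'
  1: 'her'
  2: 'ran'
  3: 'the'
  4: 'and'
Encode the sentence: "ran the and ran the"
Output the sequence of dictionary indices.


Look up each word in the dictionary:
  'ran' -> 2
  'the' -> 3
  'and' -> 4
  'ran' -> 2
  'the' -> 3

Encoded: [2, 3, 4, 2, 3]


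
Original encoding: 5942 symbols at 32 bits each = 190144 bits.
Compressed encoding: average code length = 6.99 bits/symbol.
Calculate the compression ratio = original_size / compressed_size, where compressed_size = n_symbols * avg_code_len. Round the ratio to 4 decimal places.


original_size = n_symbols * orig_bits = 5942 * 32 = 190144 bits
compressed_size = n_symbols * avg_code_len = 5942 * 6.99 = 41534.58 bits
ratio = original_size / compressed_size = 190144 / 41534.58 = 4.578

Compression ratio = 4.578
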